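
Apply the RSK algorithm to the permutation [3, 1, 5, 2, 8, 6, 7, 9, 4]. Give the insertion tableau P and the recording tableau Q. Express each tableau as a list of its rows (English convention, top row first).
Insert each entry of the permutation into P by Schensted row insertion, recording in Q the position of each new cell.

Insert 3: appended to row 1. P = [[3]].
Insert 1: 1 bumps 3 from row 1; 3 starts row 2. P = [[1], [3]].
Insert 5: appended to row 1. P = [[1, 5], [3]].
Insert 2: 2 bumps 5 from row 1; 5 appends to row 2. P = [[1, 2], [3, 5]].
Insert 8: appended to row 1. P = [[1, 2, 8], [3, 5]].
Insert 6: 6 bumps 8 from row 1; 8 appends to row 2. P = [[1, 2, 6], [3, 5, 8]].
Insert 7: appended to row 1. P = [[1, 2, 6, 7], [3, 5, 8]].
Insert 9: appended to row 1. P = [[1, 2, 6, 7, 9], [3, 5, 8]].
Insert 4: 4 bumps 6 from row 1; 6 bumps 8 from row 2; 8 starts row 3. P = [[1, 2, 4, 7, 9], [3, 5, 6], [8]].

So P = [[1, 2, 4, 7, 9], [3, 5, 6], [8]], Q = [[1, 3, 5, 7, 8], [2, 4, 6], [9]].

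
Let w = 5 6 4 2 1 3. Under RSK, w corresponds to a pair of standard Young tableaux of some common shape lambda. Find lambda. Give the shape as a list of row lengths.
Row-insert each entry into an empty tableau.

After inserting 5: P = [[5]].
After inserting 6: P = [[5, 6]].
After inserting 4: P = [[4, 6], [5]].
After inserting 2: P = [[2, 6], [4], [5]].
After inserting 1: P = [[1, 6], [2], [4], [5]].
After inserting 3: P = [[1, 3], [2, 6], [4], [5]].

The final insertion tableau P = [[1, 3], [2, 6], [4], [5]] has shape [2, 2, 1, 1].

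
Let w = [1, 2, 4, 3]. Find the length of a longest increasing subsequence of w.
3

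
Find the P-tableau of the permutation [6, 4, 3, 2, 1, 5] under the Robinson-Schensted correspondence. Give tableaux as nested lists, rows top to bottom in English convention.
P = [[1, 5], [2], [3], [4], [6]]

Insert 6: appended to row 1. P = [[6]].
Insert 4: 4 bumps 6 from row 1; 6 starts row 2. P = [[4], [6]].
Insert 3: 3 bumps 4 from row 1; 4 bumps 6 from row 2; 6 starts row 3. P = [[3], [4], [6]].
Insert 2: 2 bumps 3 from row 1; 3 bumps 4 from row 2; 4 bumps 6 from row 3; 6 starts row 4. P = [[2], [3], [4], [6]].
Insert 1: 1 bumps 2 from row 1; 2 bumps 3 from row 2; 3 bumps 4 from row 3; 4 bumps 6 from row 4; 6 starts row 5. P = [[1], [2], [3], [4], [6]].
Insert 5: appended to row 1. P = [[1, 5], [2], [3], [4], [6]].

So P = [[1, 5], [2], [3], [4], [6]].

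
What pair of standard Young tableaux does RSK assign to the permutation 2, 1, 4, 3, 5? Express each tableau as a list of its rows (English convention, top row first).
P = [[1, 3, 5], [2, 4]], Q = [[1, 3, 5], [2, 4]]

Insert each entry of the permutation into P by Schensted row insertion, recording in Q the position of each new cell.

Insert 2: appended to row 1. P = [[2]].
Insert 1: 1 bumps 2 from row 1; 2 starts row 2. P = [[1], [2]].
Insert 4: appended to row 1. P = [[1, 4], [2]].
Insert 3: 3 bumps 4 from row 1; 4 appends to row 2. P = [[1, 3], [2, 4]].
Insert 5: appended to row 1. P = [[1, 3, 5], [2, 4]].

So P = [[1, 3, 5], [2, 4]], Q = [[1, 3, 5], [2, 4]].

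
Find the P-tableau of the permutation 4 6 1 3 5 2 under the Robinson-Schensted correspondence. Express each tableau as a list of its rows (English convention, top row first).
Insert 4: appended to row 1. P = [[4]].
Insert 6: appended to row 1. P = [[4, 6]].
Insert 1: 1 bumps 4 from row 1; 4 starts row 2. P = [[1, 6], [4]].
Insert 3: 3 bumps 6 from row 1; 6 appends to row 2. P = [[1, 3], [4, 6]].
Insert 5: appended to row 1. P = [[1, 3, 5], [4, 6]].
Insert 2: 2 bumps 3 from row 1; 3 bumps 4 from row 2; 4 starts row 3. P = [[1, 2, 5], [3, 6], [4]].

So P = [[1, 2, 5], [3, 6], [4]].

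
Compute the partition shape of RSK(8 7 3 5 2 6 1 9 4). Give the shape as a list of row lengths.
[4, 2, 1, 1, 1]

RSK row insertion gives P = [[1, 4, 6, 9], [2, 5], [3], [7], [8]], which has shape [4, 2, 1, 1, 1].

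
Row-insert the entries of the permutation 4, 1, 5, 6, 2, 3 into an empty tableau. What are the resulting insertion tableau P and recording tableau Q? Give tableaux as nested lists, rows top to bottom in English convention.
P = [[1, 2, 3], [4, 5, 6]], Q = [[1, 3, 4], [2, 5, 6]]

Insert each entry of the permutation into P by Schensted row insertion, recording in Q the position of each new cell.

After inserting 4: P = [[4]].
After inserting 1: P = [[1], [4]].
After inserting 5: P = [[1, 5], [4]].
After inserting 6: P = [[1, 5, 6], [4]].
After inserting 2: P = [[1, 2, 6], [4, 5]].
After inserting 3: P = [[1, 2, 3], [4, 5, 6]].

So P = [[1, 2, 3], [4, 5, 6]], Q = [[1, 3, 4], [2, 5, 6]].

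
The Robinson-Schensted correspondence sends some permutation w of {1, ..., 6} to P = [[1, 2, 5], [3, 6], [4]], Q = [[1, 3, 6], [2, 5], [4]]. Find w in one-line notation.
4 3 6 1 2 5

Reverse the RSK construction: for i from n down to 1, find the cell of Q containing i, remove the entry at that cell from P, and reverse-bump it up through P; the value ejected from row 1 is w(i).

Step i=6: Q has 6 at row 1, column 3; remove that cell from P, ejecting 5. So w(6) = 5. P is now [[1, 2], [3, 6], [4]].
Step i=5: Q has 5 at row 2, column 2; remove 6 from row 2 of P and reverse-bump: 6 enters row 1 and ejects 2. So w(5) = 2. P is now [[1, 6], [3], [4]].
Step i=4: Q has 4 at row 3, column 1; remove 4 from row 3 of P and reverse-bump: 4 enters row 2 and ejects 3; 3 enters row 1 and ejects 1. So w(4) = 1. P is now [[3, 6], [4]].
Step i=3: Q has 3 at row 1, column 2; remove that cell from P, ejecting 6. So w(3) = 6. P is now [[3], [4]].
Step i=2: Q has 2 at row 2, column 1; remove 4 from row 2 of P and reverse-bump: 4 enters row 1 and ejects 3. So w(2) = 3. P is now [[4]].
Step i=1: Q has 1 at row 1, column 1; remove that cell from P, ejecting 4. So w(1) = 4. P is now [].

So w = 4 3 6 1 2 5.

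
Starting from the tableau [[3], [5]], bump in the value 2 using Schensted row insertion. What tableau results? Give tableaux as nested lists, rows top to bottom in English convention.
[[2], [3], [5]]

In row 1, 2 replaces 3 (the leftmost entry greater than 2); 3 is bumped to row 2. In row 2, 3 replaces 5 (the leftmost entry greater than 3); 5 is bumped to row 3. 5 starts a new row 3. The new tableau is [[2], [3], [5]].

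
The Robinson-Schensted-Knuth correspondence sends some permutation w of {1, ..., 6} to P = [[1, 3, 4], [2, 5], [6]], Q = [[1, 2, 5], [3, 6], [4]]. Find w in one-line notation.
Reverse the RSK construction: for i from n down to 1, find the cell of Q containing i, remove the entry at that cell from P, and reverse-bump it up through P; the value ejected from row 1 is w(i).

Step i=6: Q has 6 at row 2, column 2; remove 5 from row 2 of P and reverse-bump: 5 enters row 1 and ejects 4. So w(6) = 4. P is now [[1, 3, 5], [2], [6]].
Step i=5: Q has 5 at row 1, column 3; remove that cell from P, ejecting 5. So w(5) = 5. P is now [[1, 3], [2], [6]].
Step i=4: Q has 4 at row 3, column 1; remove 6 from row 3 of P and reverse-bump: 6 enters row 2 and ejects 2; 2 enters row 1 and ejects 1. So w(4) = 1. P is now [[2, 3], [6]].
Step i=3: Q has 3 at row 2, column 1; remove 6 from row 2 of P and reverse-bump: 6 enters row 1 and ejects 3. So w(3) = 3. P is now [[2, 6]].
Step i=2: Q has 2 at row 1, column 2; remove that cell from P, ejecting 6. So w(2) = 6. P is now [[2]].
Step i=1: Q has 1 at row 1, column 1; remove that cell from P, ejecting 2. So w(1) = 2. P is now [].

So w = 2 6 3 1 5 4.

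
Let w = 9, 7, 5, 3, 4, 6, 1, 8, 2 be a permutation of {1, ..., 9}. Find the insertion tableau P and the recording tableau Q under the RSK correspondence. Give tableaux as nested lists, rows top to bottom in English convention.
Insert each entry of the permutation into P by Schensted row insertion, recording in Q the position of each new cell.

Insert 9: appended to row 1. P = [[9]].
Insert 7: 7 bumps 9 from row 1; 9 starts row 2. P = [[7], [9]].
Insert 5: 5 bumps 7 from row 1; 7 bumps 9 from row 2; 9 starts row 3. P = [[5], [7], [9]].
Insert 3: 3 bumps 5 from row 1; 5 bumps 7 from row 2; 7 bumps 9 from row 3; 9 starts row 4. P = [[3], [5], [7], [9]].
Insert 4: appended to row 1. P = [[3, 4], [5], [7], [9]].
Insert 6: appended to row 1. P = [[3, 4, 6], [5], [7], [9]].
Insert 1: 1 bumps 3 from row 1; 3 bumps 5 from row 2; 5 bumps 7 from row 3; 7 bumps 9 from row 4; 9 starts row 5. P = [[1, 4, 6], [3], [5], [7], [9]].
Insert 8: appended to row 1. P = [[1, 4, 6, 8], [3], [5], [7], [9]].
Insert 2: 2 bumps 4 from row 1; 4 appends to row 2. P = [[1, 2, 6, 8], [3, 4], [5], [7], [9]].

So P = [[1, 2, 6, 8], [3, 4], [5], [7], [9]], Q = [[1, 5, 6, 8], [2, 9], [3], [4], [7]].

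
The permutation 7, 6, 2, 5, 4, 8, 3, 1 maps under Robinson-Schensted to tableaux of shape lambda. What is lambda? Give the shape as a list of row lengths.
[3, 1, 1, 1, 1, 1]

Row-insert each entry into an empty tableau.

After inserting 7: P = [[7]].
After inserting 6: P = [[6], [7]].
After inserting 2: P = [[2], [6], [7]].
After inserting 5: P = [[2, 5], [6], [7]].
After inserting 4: P = [[2, 4], [5], [6], [7]].
After inserting 8: P = [[2, 4, 8], [5], [6], [7]].
After inserting 3: P = [[2, 3, 8], [4], [5], [6], [7]].
After inserting 1: P = [[1, 3, 8], [2], [4], [5], [6], [7]].

The final insertion tableau P = [[1, 3, 8], [2], [4], [5], [6], [7]] has shape [3, 1, 1, 1, 1, 1].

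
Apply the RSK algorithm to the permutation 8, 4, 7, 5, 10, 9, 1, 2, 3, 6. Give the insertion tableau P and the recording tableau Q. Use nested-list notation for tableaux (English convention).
Insert each entry of the permutation into P by Schensted row insertion, recording in Q the position of each new cell.

Insert 8: appended to row 1. P = [[8]].
Insert 4: 4 bumps 8 from row 1; 8 starts row 2. P = [[4], [8]].
Insert 7: appended to row 1. P = [[4, 7], [8]].
Insert 5: 5 bumps 7 from row 1; 7 bumps 8 from row 2; 8 starts row 3. P = [[4, 5], [7], [8]].
Insert 10: appended to row 1. P = [[4, 5, 10], [7], [8]].
Insert 9: 9 bumps 10 from row 1; 10 appends to row 2. P = [[4, 5, 9], [7, 10], [8]].
Insert 1: 1 bumps 4 from row 1; 4 bumps 7 from row 2; 7 bumps 8 from row 3; 8 starts row 4. P = [[1, 5, 9], [4, 10], [7], [8]].
Insert 2: 2 bumps 5 from row 1; 5 bumps 10 from row 2; 10 appends to row 3. P = [[1, 2, 9], [4, 5], [7, 10], [8]].
Insert 3: 3 bumps 9 from row 1; 9 appends to row 2. P = [[1, 2, 3], [4, 5, 9], [7, 10], [8]].
Insert 6: appended to row 1. P = [[1, 2, 3, 6], [4, 5, 9], [7, 10], [8]].

So P = [[1, 2, 3, 6], [4, 5, 9], [7, 10], [8]], Q = [[1, 3, 5, 10], [2, 6, 9], [4, 8], [7]].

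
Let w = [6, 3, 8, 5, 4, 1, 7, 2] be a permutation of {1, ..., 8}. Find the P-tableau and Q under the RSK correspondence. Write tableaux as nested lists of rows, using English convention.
Insert each entry of the permutation into P by Schensted row insertion, recording in Q the position of each new cell.

Insert 6: appended to row 1. P = [[6]].
Insert 3: 3 bumps 6 from row 1; 6 starts row 2. P = [[3], [6]].
Insert 8: appended to row 1. P = [[3, 8], [6]].
Insert 5: 5 bumps 8 from row 1; 8 appends to row 2. P = [[3, 5], [6, 8]].
Insert 4: 4 bumps 5 from row 1; 5 bumps 6 from row 2; 6 starts row 3. P = [[3, 4], [5, 8], [6]].
Insert 1: 1 bumps 3 from row 1; 3 bumps 5 from row 2; 5 bumps 6 from row 3; 6 starts row 4. P = [[1, 4], [3, 8], [5], [6]].
Insert 7: appended to row 1. P = [[1, 4, 7], [3, 8], [5], [6]].
Insert 2: 2 bumps 4 from row 1; 4 bumps 8 from row 2; 8 appends to row 3. P = [[1, 2, 7], [3, 4], [5, 8], [6]].

So P = [[1, 2, 7], [3, 4], [5, 8], [6]], Q = [[1, 3, 7], [2, 4], [5, 8], [6]].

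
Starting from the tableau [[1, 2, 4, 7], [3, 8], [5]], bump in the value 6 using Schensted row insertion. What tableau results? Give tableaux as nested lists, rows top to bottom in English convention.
[[1, 2, 4, 6], [3, 7], [5, 8]]

In row 1, 6 replaces 7 (the leftmost entry greater than 6); 7 is bumped to row 2. In row 2, 7 replaces 8 (the leftmost entry greater than 7); 8 is bumped to row 3. 8 is appended to row 3. The new tableau is [[1, 2, 4, 6], [3, 7], [5, 8]].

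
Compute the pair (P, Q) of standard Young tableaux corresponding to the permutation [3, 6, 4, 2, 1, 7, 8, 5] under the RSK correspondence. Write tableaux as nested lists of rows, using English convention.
Insert each entry of the permutation into P by Schensted row insertion, recording in Q the position of each new cell.

Insert 3: appended to row 1. P = [[3]], Q = [[1]].
Insert 6: appended to row 1. P = [[3, 6]], Q = [[1, 2]].
Insert 4: 4 bumps 6 from row 1; 6 starts row 2. P = [[3, 4], [6]], Q = [[1, 2], [3]].
Insert 2: 2 bumps 3 from row 1; 3 bumps 6 from row 2; 6 starts row 3. P = [[2, 4], [3], [6]], Q = [[1, 2], [3], [4]].
Insert 1: 1 bumps 2 from row 1; 2 bumps 3 from row 2; 3 bumps 6 from row 3; 6 starts row 4. P = [[1, 4], [2], [3], [6]], Q = [[1, 2], [3], [4], [5]].
Insert 7: appended to row 1. P = [[1, 4, 7], [2], [3], [6]], Q = [[1, 2, 6], [3], [4], [5]].
Insert 8: appended to row 1. P = [[1, 4, 7, 8], [2], [3], [6]], Q = [[1, 2, 6, 7], [3], [4], [5]].
Insert 5: 5 bumps 7 from row 1; 7 appends to row 2. P = [[1, 4, 5, 8], [2, 7], [3], [6]], Q = [[1, 2, 6, 7], [3, 8], [4], [5]].

So P = [[1, 4, 5, 8], [2, 7], [3], [6]], Q = [[1, 2, 6, 7], [3, 8], [4], [5]].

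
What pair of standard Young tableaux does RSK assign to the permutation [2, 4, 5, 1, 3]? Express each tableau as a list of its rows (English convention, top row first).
Insert each entry of the permutation into P by Schensted row insertion, recording in Q the position of each new cell.

Insert 2: appended to row 1. P = [[2]].
Insert 4: appended to row 1. P = [[2, 4]].
Insert 5: appended to row 1. P = [[2, 4, 5]].
Insert 1: 1 bumps 2 from row 1; 2 starts row 2. P = [[1, 4, 5], [2]].
Insert 3: 3 bumps 4 from row 1; 4 appends to row 2. P = [[1, 3, 5], [2, 4]].

So P = [[1, 3, 5], [2, 4]], Q = [[1, 2, 3], [4, 5]].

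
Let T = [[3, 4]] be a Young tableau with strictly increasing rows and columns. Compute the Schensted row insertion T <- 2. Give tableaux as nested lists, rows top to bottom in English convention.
[[2, 4], [3]]

In row 1, 2 replaces 3 (the leftmost entry greater than 2); 3 is bumped to row 2. 3 starts a new row 2. The new tableau is [[2, 4], [3]].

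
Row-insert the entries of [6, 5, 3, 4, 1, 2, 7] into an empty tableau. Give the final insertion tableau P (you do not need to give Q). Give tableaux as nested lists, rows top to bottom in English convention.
After inserting 6: P = [[6]].
After inserting 5: P = [[5], [6]].
After inserting 3: P = [[3], [5], [6]].
After inserting 4: P = [[3, 4], [5], [6]].
After inserting 1: P = [[1, 4], [3], [5], [6]].
After inserting 2: P = [[1, 2], [3, 4], [5], [6]].
After inserting 7: P = [[1, 2, 7], [3, 4], [5], [6]].

So P = [[1, 2, 7], [3, 4], [5], [6]].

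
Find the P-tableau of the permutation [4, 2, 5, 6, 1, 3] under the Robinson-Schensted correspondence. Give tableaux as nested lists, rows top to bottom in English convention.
P = [[1, 3, 6], [2, 5], [4]]

Insert 4: appended to row 1. P = [[4]].
Insert 2: 2 bumps 4 from row 1; 4 starts row 2. P = [[2], [4]].
Insert 5: appended to row 1. P = [[2, 5], [4]].
Insert 6: appended to row 1. P = [[2, 5, 6], [4]].
Insert 1: 1 bumps 2 from row 1; 2 bumps 4 from row 2; 4 starts row 3. P = [[1, 5, 6], [2], [4]].
Insert 3: 3 bumps 5 from row 1; 5 appends to row 2. P = [[1, 3, 6], [2, 5], [4]].

So P = [[1, 3, 6], [2, 5], [4]].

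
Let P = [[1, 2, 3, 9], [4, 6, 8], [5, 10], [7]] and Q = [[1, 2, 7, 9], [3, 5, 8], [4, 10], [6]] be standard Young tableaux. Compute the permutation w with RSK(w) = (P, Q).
Reverse RSK: for i = n, n-1, ..., 1, locate i in Q, remove the corresponding corner cell from P, and reverse-bump its entry up through P; the value ejected from row 1 is w(i).

So w = 5 7 6 1 4 2 10 8 9 3.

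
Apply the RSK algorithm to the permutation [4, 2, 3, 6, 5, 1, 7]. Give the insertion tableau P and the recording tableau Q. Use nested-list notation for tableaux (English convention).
Insert each entry of the permutation into P by Schensted row insertion, recording in Q the position of each new cell.

Insert 4: appended to row 1. P = [[4]].
Insert 2: 2 bumps 4 from row 1; 4 starts row 2. P = [[2], [4]].
Insert 3: appended to row 1. P = [[2, 3], [4]].
Insert 6: appended to row 1. P = [[2, 3, 6], [4]].
Insert 5: 5 bumps 6 from row 1; 6 appends to row 2. P = [[2, 3, 5], [4, 6]].
Insert 1: 1 bumps 2 from row 1; 2 bumps 4 from row 2; 4 starts row 3. P = [[1, 3, 5], [2, 6], [4]].
Insert 7: appended to row 1. P = [[1, 3, 5, 7], [2, 6], [4]].

So P = [[1, 3, 5, 7], [2, 6], [4]], Q = [[1, 3, 4, 7], [2, 5], [6]].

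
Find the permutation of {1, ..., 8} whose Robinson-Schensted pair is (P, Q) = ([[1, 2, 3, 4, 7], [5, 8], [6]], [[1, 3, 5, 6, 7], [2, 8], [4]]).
6 1 5 2 3 4 8 7

Reverse the RSK construction: for i from n down to 1, find the cell of Q containing i, remove the entry at that cell from P, and reverse-bump it up through P; the value ejected from row 1 is w(i).

Step i=8: Q has 8 at row 2, column 2; remove 8 from row 2 of P and reverse-bump: 8 enters row 1 and ejects 7. So w(8) = 7. P is now [[1, 2, 3, 4, 8], [5], [6]].
Step i=7: Q has 7 at row 1, column 5; remove that cell from P, ejecting 8. So w(7) = 8. P is now [[1, 2, 3, 4], [5], [6]].
Step i=6: Q has 6 at row 1, column 4; remove that cell from P, ejecting 4. So w(6) = 4. P is now [[1, 2, 3], [5], [6]].
Step i=5: Q has 5 at row 1, column 3; remove that cell from P, ejecting 3. So w(5) = 3. P is now [[1, 2], [5], [6]].
Step i=4: Q has 4 at row 3, column 1; remove 6 from row 3 of P and reverse-bump: 6 enters row 2 and ejects 5; 5 enters row 1 and ejects 2. So w(4) = 2. P is now [[1, 5], [6]].
Step i=3: Q has 3 at row 1, column 2; remove that cell from P, ejecting 5. So w(3) = 5. P is now [[1], [6]].
Step i=2: Q has 2 at row 2, column 1; remove 6 from row 2 of P and reverse-bump: 6 enters row 1 and ejects 1. So w(2) = 1. P is now [[6]].
Step i=1: Q has 1 at row 1, column 1; remove that cell from P, ejecting 6. So w(1) = 6. P is now [].

So w = 6 1 5 2 3 4 8 7.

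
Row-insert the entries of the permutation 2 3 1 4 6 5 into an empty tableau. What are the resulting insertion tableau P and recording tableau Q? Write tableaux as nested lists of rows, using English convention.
P = [[1, 3, 4, 5], [2, 6]], Q = [[1, 2, 4, 5], [3, 6]]

Insert each entry of the permutation into P by Schensted row insertion, recording in Q the position of each new cell.

Insert 2: appended to row 1. P = [[2]], Q = [[1]].
Insert 3: appended to row 1. P = [[2, 3]], Q = [[1, 2]].
Insert 1: 1 bumps 2 from row 1; 2 starts row 2. P = [[1, 3], [2]], Q = [[1, 2], [3]].
Insert 4: appended to row 1. P = [[1, 3, 4], [2]], Q = [[1, 2, 4], [3]].
Insert 6: appended to row 1. P = [[1, 3, 4, 6], [2]], Q = [[1, 2, 4, 5], [3]].
Insert 5: 5 bumps 6 from row 1; 6 appends to row 2. P = [[1, 3, 4, 5], [2, 6]], Q = [[1, 2, 4, 5], [3, 6]].

So P = [[1, 3, 4, 5], [2, 6]], Q = [[1, 2, 4, 5], [3, 6]].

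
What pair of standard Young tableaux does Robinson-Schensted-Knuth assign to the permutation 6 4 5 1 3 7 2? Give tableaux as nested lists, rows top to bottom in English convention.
Insert each entry of the permutation into P by Schensted row insertion, recording in Q the position of each new cell.

Insert 6: appended to row 1. P = [[6]].
Insert 4: 4 bumps 6 from row 1; 6 starts row 2. P = [[4], [6]].
Insert 5: appended to row 1. P = [[4, 5], [6]].
Insert 1: 1 bumps 4 from row 1; 4 bumps 6 from row 2; 6 starts row 3. P = [[1, 5], [4], [6]].
Insert 3: 3 bumps 5 from row 1; 5 appends to row 2. P = [[1, 3], [4, 5], [6]].
Insert 7: appended to row 1. P = [[1, 3, 7], [4, 5], [6]].
Insert 2: 2 bumps 3 from row 1; 3 bumps 4 from row 2; 4 bumps 6 from row 3; 6 starts row 4. P = [[1, 2, 7], [3, 5], [4], [6]].

So P = [[1, 2, 7], [3, 5], [4], [6]], Q = [[1, 3, 6], [2, 5], [4], [7]].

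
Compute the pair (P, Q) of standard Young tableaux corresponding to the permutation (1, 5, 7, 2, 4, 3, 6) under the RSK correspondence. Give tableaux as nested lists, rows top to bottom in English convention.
P = [[1, 2, 3, 6], [4, 7], [5]], Q = [[1, 2, 3, 7], [4, 5], [6]]

Insert each entry of the permutation into P by Schensted row insertion, recording in Q the position of each new cell.

Insert 1: appended to row 1. P = [[1]], Q = [[1]].
Insert 5: appended to row 1. P = [[1, 5]], Q = [[1, 2]].
Insert 7: appended to row 1. P = [[1, 5, 7]], Q = [[1, 2, 3]].
Insert 2: 2 bumps 5 from row 1; 5 starts row 2. P = [[1, 2, 7], [5]], Q = [[1, 2, 3], [4]].
Insert 4: 4 bumps 7 from row 1; 7 appends to row 2. P = [[1, 2, 4], [5, 7]], Q = [[1, 2, 3], [4, 5]].
Insert 3: 3 bumps 4 from row 1; 4 bumps 5 from row 2; 5 starts row 3. P = [[1, 2, 3], [4, 7], [5]], Q = [[1, 2, 3], [4, 5], [6]].
Insert 6: appended to row 1. P = [[1, 2, 3, 6], [4, 7], [5]], Q = [[1, 2, 3, 7], [4, 5], [6]].

So P = [[1, 2, 3, 6], [4, 7], [5]], Q = [[1, 2, 3, 7], [4, 5], [6]].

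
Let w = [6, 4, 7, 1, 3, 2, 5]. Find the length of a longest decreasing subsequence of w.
4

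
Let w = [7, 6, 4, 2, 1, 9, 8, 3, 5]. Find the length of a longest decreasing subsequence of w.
5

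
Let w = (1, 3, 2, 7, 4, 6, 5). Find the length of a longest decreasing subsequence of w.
3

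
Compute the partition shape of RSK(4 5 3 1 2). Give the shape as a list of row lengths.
[2, 2, 1]

Row-insert each entry into an empty tableau.

After inserting 4: P = [[4]].
After inserting 5: P = [[4, 5]].
After inserting 3: P = [[3, 5], [4]].
After inserting 1: P = [[1, 5], [3], [4]].
After inserting 2: P = [[1, 2], [3, 5], [4]].

The final insertion tableau P = [[1, 2], [3, 5], [4]] has shape [2, 2, 1].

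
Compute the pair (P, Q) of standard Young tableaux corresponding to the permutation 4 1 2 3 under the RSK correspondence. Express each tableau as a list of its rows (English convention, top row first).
Insert each entry of the permutation into P by Schensted row insertion, recording in Q the position of each new cell.

After inserting 4: P = [[4]].
After inserting 1: P = [[1], [4]].
After inserting 2: P = [[1, 2], [4]].
After inserting 3: P = [[1, 2, 3], [4]].

So P = [[1, 2, 3], [4]], Q = [[1, 3, 4], [2]].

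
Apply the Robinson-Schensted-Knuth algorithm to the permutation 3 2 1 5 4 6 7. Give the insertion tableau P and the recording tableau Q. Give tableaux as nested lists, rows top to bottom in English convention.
Insert each entry of the permutation into P by Schensted row insertion, recording in Q the position of each new cell.

Insert 3: appended to row 1. P = [[3]].
Insert 2: 2 bumps 3 from row 1; 3 starts row 2. P = [[2], [3]].
Insert 1: 1 bumps 2 from row 1; 2 bumps 3 from row 2; 3 starts row 3. P = [[1], [2], [3]].
Insert 5: appended to row 1. P = [[1, 5], [2], [3]].
Insert 4: 4 bumps 5 from row 1; 5 appends to row 2. P = [[1, 4], [2, 5], [3]].
Insert 6: appended to row 1. P = [[1, 4, 6], [2, 5], [3]].
Insert 7: appended to row 1. P = [[1, 4, 6, 7], [2, 5], [3]].

So P = [[1, 4, 6, 7], [2, 5], [3]], Q = [[1, 4, 6, 7], [2, 5], [3]].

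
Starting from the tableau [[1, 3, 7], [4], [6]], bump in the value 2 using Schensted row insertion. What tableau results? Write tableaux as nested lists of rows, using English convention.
[[1, 2, 7], [3], [4], [6]]

In row 1, 2 replaces 3 (the leftmost entry greater than 2); 3 is bumped to row 2. In row 2, 3 replaces 4 (the leftmost entry greater than 3); 4 is bumped to row 3. In row 3, 4 replaces 6 (the leftmost entry greater than 4); 6 is bumped to row 4. 6 starts a new row 4. The new tableau is [[1, 2, 7], [3], [4], [6]].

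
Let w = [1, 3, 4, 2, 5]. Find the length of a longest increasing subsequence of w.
4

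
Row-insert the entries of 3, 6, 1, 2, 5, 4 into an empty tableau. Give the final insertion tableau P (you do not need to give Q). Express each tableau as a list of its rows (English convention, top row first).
P = [[1, 2, 4], [3, 5], [6]]

Insert 3: appended to row 1. P = [[3]].
Insert 6: appended to row 1. P = [[3, 6]].
Insert 1: 1 bumps 3 from row 1; 3 starts row 2. P = [[1, 6], [3]].
Insert 2: 2 bumps 6 from row 1; 6 appends to row 2. P = [[1, 2], [3, 6]].
Insert 5: appended to row 1. P = [[1, 2, 5], [3, 6]].
Insert 4: 4 bumps 5 from row 1; 5 bumps 6 from row 2; 6 starts row 3. P = [[1, 2, 4], [3, 5], [6]].

So P = [[1, 2, 4], [3, 5], [6]].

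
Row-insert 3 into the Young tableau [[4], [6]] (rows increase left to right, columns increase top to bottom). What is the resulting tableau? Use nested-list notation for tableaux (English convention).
[[3], [4], [6]]

In row 1, 3 replaces 4 (the leftmost entry greater than 3); 4 is bumped to row 2. In row 2, 4 replaces 6 (the leftmost entry greater than 4); 6 is bumped to row 3. 6 starts a new row 3. The new tableau is [[3], [4], [6]].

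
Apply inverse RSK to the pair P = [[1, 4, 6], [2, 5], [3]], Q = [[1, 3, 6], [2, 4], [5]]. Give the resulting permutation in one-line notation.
3 2 5 4 1 6

Reverse RSK: for i = n, n-1, ..., 1, locate i in Q, remove the corresponding corner cell from P, and reverse-bump its entry up through P; the value ejected from row 1 is w(i).

So w = 3 2 5 4 1 6.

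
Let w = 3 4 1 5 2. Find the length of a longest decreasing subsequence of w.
2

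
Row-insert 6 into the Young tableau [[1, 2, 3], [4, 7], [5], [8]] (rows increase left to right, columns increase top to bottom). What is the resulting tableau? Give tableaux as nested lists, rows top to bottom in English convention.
[[1, 2, 3, 6], [4, 7], [5], [8]]

6 is larger than every entry of row 1, so it is appended to row 1. The new tableau is [[1, 2, 3, 6], [4, 7], [5], [8]].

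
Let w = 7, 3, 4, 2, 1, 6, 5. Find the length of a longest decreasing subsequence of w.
4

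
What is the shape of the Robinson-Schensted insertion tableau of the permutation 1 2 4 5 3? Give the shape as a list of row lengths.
[4, 1]

Row-insert each entry into an empty tableau.

After inserting 1: P = [[1]].
After inserting 2: P = [[1, 2]].
After inserting 4: P = [[1, 2, 4]].
After inserting 5: P = [[1, 2, 4, 5]].
After inserting 3: P = [[1, 2, 3, 5], [4]].

The final insertion tableau P = [[1, 2, 3, 5], [4]] has shape [4, 1].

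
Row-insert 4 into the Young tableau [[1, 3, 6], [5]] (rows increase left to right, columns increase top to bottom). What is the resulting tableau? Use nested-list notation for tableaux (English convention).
In row 1, 4 replaces 6 (the leftmost entry greater than 4); 6 is bumped to row 2. 6 is appended to row 2. The new tableau is [[1, 3, 4], [5, 6]].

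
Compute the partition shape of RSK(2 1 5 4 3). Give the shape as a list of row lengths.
Row-insert each entry into an empty tableau.

After inserting 2: P = [[2]].
After inserting 1: P = [[1], [2]].
After inserting 5: P = [[1, 5], [2]].
After inserting 4: P = [[1, 4], [2, 5]].
After inserting 3: P = [[1, 3], [2, 4], [5]].

The final insertion tableau P = [[1, 3], [2, 4], [5]] has shape [2, 2, 1].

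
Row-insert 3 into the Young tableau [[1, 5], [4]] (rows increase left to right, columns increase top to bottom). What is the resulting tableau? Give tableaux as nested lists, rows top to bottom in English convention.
[[1, 3], [4, 5]]

In row 1, 3 replaces 5 (the leftmost entry greater than 3); 5 is bumped to row 2. 5 is appended to row 2. The new tableau is [[1, 3], [4, 5]].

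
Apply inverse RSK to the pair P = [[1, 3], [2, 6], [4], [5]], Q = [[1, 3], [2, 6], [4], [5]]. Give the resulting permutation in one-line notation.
5 4 6 2 1 3

Reverse the RSK construction: for i from n down to 1, find the cell of Q containing i, remove the entry at that cell from P, and reverse-bump it up through P; the value ejected from row 1 is w(i).

Step i=6: Q has 6 at row 2, column 2; remove 6 from row 2 of P and reverse-bump: 6 enters row 1 and ejects 3. So w(6) = 3. P is now [[1, 6], [2], [4], [5]].
Step i=5: Q has 5 at row 4, column 1; remove 5 from row 4 of P and reverse-bump: 5 enters row 3 and ejects 4; 4 enters row 2 and ejects 2; 2 enters row 1 and ejects 1. So w(5) = 1. P is now [[2, 6], [4], [5]].
Step i=4: Q has 4 at row 3, column 1; remove 5 from row 3 of P and reverse-bump: 5 enters row 2 and ejects 4; 4 enters row 1 and ejects 2. So w(4) = 2. P is now [[4, 6], [5]].
Step i=3: Q has 3 at row 1, column 2; remove that cell from P, ejecting 6. So w(3) = 6. P is now [[4], [5]].
Step i=2: Q has 2 at row 2, column 1; remove 5 from row 2 of P and reverse-bump: 5 enters row 1 and ejects 4. So w(2) = 4. P is now [[5]].
Step i=1: Q has 1 at row 1, column 1; remove that cell from P, ejecting 5. So w(1) = 5. P is now [].

So w = 5 4 6 2 1 3.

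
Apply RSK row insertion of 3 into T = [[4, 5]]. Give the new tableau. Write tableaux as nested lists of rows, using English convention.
[[3, 5], [4]]

In row 1, 3 replaces 4 (the leftmost entry greater than 3); 4 is bumped to row 2. 4 starts a new row 2. The new tableau is [[3, 5], [4]].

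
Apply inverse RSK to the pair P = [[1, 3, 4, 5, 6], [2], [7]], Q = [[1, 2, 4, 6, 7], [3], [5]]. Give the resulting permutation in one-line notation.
Reverse the RSK construction: for i from n down to 1, find the cell of Q containing i, remove the entry at that cell from P, and reverse-bump it up through P; the value ejected from row 1 is w(i).

Step i=7: Q has 7 at row 1, column 5; remove that cell from P, ejecting 6. So w(7) = 6. P is now [[1, 3, 4, 5], [2], [7]].
Step i=6: Q has 6 at row 1, column 4; remove that cell from P, ejecting 5. So w(6) = 5. P is now [[1, 3, 4], [2], [7]].
Step i=5: Q has 5 at row 3, column 1; remove 7 from row 3 of P and reverse-bump: 7 enters row 2 and ejects 2; 2 enters row 1 and ejects 1. So w(5) = 1. P is now [[2, 3, 4], [7]].
Step i=4: Q has 4 at row 1, column 3; remove that cell from P, ejecting 4. So w(4) = 4. P is now [[2, 3], [7]].
Step i=3: Q has 3 at row 2, column 1; remove 7 from row 2 of P and reverse-bump: 7 enters row 1 and ejects 3. So w(3) = 3. P is now [[2, 7]].
Step i=2: Q has 2 at row 1, column 2; remove that cell from P, ejecting 7. So w(2) = 7. P is now [[2]].
Step i=1: Q has 1 at row 1, column 1; remove that cell from P, ejecting 2. So w(1) = 2. P is now [].

So w = 2 7 3 4 1 5 6.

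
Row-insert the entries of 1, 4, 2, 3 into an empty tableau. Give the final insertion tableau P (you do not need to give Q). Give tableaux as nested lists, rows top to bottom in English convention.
P = [[1, 2, 3], [4]]

Insert 1: appended to row 1. P = [[1]].
Insert 4: appended to row 1. P = [[1, 4]].
Insert 2: 2 bumps 4 from row 1; 4 starts row 2. P = [[1, 2], [4]].
Insert 3: appended to row 1. P = [[1, 2, 3], [4]].

So P = [[1, 2, 3], [4]].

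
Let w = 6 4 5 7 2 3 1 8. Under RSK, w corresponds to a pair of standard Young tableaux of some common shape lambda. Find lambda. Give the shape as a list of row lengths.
[4, 2, 1, 1]

Row-insert each entry into an empty tableau.

After inserting 6: P = [[6]].
After inserting 4: P = [[4], [6]].
After inserting 5: P = [[4, 5], [6]].
After inserting 7: P = [[4, 5, 7], [6]].
After inserting 2: P = [[2, 5, 7], [4], [6]].
After inserting 3: P = [[2, 3, 7], [4, 5], [6]].
After inserting 1: P = [[1, 3, 7], [2, 5], [4], [6]].
After inserting 8: P = [[1, 3, 7, 8], [2, 5], [4], [6]].

The final insertion tableau P = [[1, 3, 7, 8], [2, 5], [4], [6]] has shape [4, 2, 1, 1].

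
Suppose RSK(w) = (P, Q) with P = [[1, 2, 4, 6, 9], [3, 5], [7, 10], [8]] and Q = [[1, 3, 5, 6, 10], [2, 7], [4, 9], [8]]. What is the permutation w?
Reverse the RSK construction: for i from n down to 1, find the cell of Q containing i, remove the entry at that cell from P, and reverse-bump it up through P; the value ejected from row 1 is w(i).

Step i=10: Q has 10 at row 1, column 5; remove that cell from P, ejecting 9. So w(10) = 9. P is now [[1, 2, 4, 6], [3, 5], [7, 10], [8]].
Step i=9: Q has 9 at row 3, column 2; remove 10 from row 3 of P and reverse-bump: 10 enters row 2 and ejects 5; 5 enters row 1 and ejects 4. So w(9) = 4. P is now [[1, 2, 5, 6], [3, 10], [7], [8]].
Step i=8: Q has 8 at row 4, column 1; remove 8 from row 4 of P and reverse-bump: 8 enters row 3 and ejects 7; 7 enters row 2 and ejects 3; 3 enters row 1 and ejects 2. So w(8) = 2. P is now [[1, 3, 5, 6], [7, 10], [8]].
Step i=7: Q has 7 at row 2, column 2; remove 10 from row 2 of P and reverse-bump: 10 enters row 1 and ejects 6. So w(7) = 6. P is now [[1, 3, 5, 10], [7], [8]].
Step i=6: Q has 6 at row 1, column 4; remove that cell from P, ejecting 10. So w(6) = 10. P is now [[1, 3, 5], [7], [8]].
Step i=5: Q has 5 at row 1, column 3; remove that cell from P, ejecting 5. So w(5) = 5. P is now [[1, 3], [7], [8]].
Step i=4: Q has 4 at row 3, column 1; remove 8 from row 3 of P and reverse-bump: 8 enters row 2 and ejects 7; 7 enters row 1 and ejects 3. So w(4) = 3. P is now [[1, 7], [8]].
Step i=3: Q has 3 at row 1, column 2; remove that cell from P, ejecting 7. So w(3) = 7. P is now [[1], [8]].
Step i=2: Q has 2 at row 2, column 1; remove 8 from row 2 of P and reverse-bump: 8 enters row 1 and ejects 1. So w(2) = 1. P is now [[8]].
Step i=1: Q has 1 at row 1, column 1; remove that cell from P, ejecting 8. So w(1) = 8. P is now [].

So w = 8 1 7 3 5 10 6 2 4 9.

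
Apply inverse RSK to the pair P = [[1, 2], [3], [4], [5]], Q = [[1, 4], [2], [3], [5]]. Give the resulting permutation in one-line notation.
5 4 1 3 2

Reverse the RSK construction: for i from n down to 1, find the cell of Q containing i, remove the entry at that cell from P, and reverse-bump it up through P; the value ejected from row 1 is w(i).

Step i=5: Q has 5 at row 4, column 1; remove 5 from row 4 of P and reverse-bump: 5 enters row 3 and ejects 4; 4 enters row 2 and ejects 3; 3 enters row 1 and ejects 2. So w(5) = 2. P is now [[1, 3], [4], [5]].
Step i=4: Q has 4 at row 1, column 2; remove that cell from P, ejecting 3. So w(4) = 3. P is now [[1], [4], [5]].
Step i=3: Q has 3 at row 3, column 1; remove 5 from row 3 of P and reverse-bump: 5 enters row 2 and ejects 4; 4 enters row 1 and ejects 1. So w(3) = 1. P is now [[4], [5]].
Step i=2: Q has 2 at row 2, column 1; remove 5 from row 2 of P and reverse-bump: 5 enters row 1 and ejects 4. So w(2) = 4. P is now [[5]].
Step i=1: Q has 1 at row 1, column 1; remove that cell from P, ejecting 5. So w(1) = 5. P is now [].

So w = 5 4 1 3 2.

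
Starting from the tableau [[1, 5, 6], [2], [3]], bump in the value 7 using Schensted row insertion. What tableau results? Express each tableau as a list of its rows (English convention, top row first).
7 is larger than every entry of row 1, so it is appended to row 1. The new tableau is [[1, 5, 6, 7], [2], [3]].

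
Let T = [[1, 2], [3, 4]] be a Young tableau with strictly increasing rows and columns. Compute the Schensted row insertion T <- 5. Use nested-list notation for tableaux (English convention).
[[1, 2, 5], [3, 4]]

5 is larger than every entry of row 1, so it is appended to row 1. The new tableau is [[1, 2, 5], [3, 4]].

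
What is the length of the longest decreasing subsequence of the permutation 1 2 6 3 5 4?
3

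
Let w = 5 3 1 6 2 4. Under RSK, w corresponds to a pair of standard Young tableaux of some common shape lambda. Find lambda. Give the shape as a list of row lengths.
[3, 2, 1]

Row-insert each entry into an empty tableau.

After inserting 5: P = [[5]].
After inserting 3: P = [[3], [5]].
After inserting 1: P = [[1], [3], [5]].
After inserting 6: P = [[1, 6], [3], [5]].
After inserting 2: P = [[1, 2], [3, 6], [5]].
After inserting 4: P = [[1, 2, 4], [3, 6], [5]].

The final insertion tableau P = [[1, 2, 4], [3, 6], [5]] has shape [3, 2, 1].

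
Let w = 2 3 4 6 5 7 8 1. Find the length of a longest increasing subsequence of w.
6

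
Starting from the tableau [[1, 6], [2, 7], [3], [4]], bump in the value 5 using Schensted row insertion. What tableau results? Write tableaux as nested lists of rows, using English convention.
[[1, 5], [2, 6], [3, 7], [4]]

In row 1, 5 replaces 6 (the leftmost entry greater than 5); 6 is bumped to row 2. In row 2, 6 replaces 7 (the leftmost entry greater than 6); 7 is bumped to row 3. 7 is appended to row 3. The new tableau is [[1, 5], [2, 6], [3, 7], [4]].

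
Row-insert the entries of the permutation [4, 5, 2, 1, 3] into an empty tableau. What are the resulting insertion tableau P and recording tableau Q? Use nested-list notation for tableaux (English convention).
Insert each entry of the permutation into P by Schensted row insertion, recording in Q the position of each new cell.

Insert 4: appended to row 1. P = [[4]].
Insert 5: appended to row 1. P = [[4, 5]].
Insert 2: 2 bumps 4 from row 1; 4 starts row 2. P = [[2, 5], [4]].
Insert 1: 1 bumps 2 from row 1; 2 bumps 4 from row 2; 4 starts row 3. P = [[1, 5], [2], [4]].
Insert 3: 3 bumps 5 from row 1; 5 appends to row 2. P = [[1, 3], [2, 5], [4]].

So P = [[1, 3], [2, 5], [4]], Q = [[1, 2], [3, 5], [4]].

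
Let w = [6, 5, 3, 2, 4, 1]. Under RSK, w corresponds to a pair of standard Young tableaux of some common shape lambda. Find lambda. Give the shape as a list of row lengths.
[2, 1, 1, 1, 1]

Row-insert each entry into an empty tableau.

After inserting 6: P = [[6]].
After inserting 5: P = [[5], [6]].
After inserting 3: P = [[3], [5], [6]].
After inserting 2: P = [[2], [3], [5], [6]].
After inserting 4: P = [[2, 4], [3], [5], [6]].
After inserting 1: P = [[1, 4], [2], [3], [5], [6]].

The final insertion tableau P = [[1, 4], [2], [3], [5], [6]] has shape [2, 1, 1, 1, 1].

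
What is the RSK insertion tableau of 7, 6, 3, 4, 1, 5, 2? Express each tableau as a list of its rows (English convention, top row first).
P = [[1, 2, 5], [3, 4], [6], [7]]

After inserting 7: P = [[7]].
After inserting 6: P = [[6], [7]].
After inserting 3: P = [[3], [6], [7]].
After inserting 4: P = [[3, 4], [6], [7]].
After inserting 1: P = [[1, 4], [3], [6], [7]].
After inserting 5: P = [[1, 4, 5], [3], [6], [7]].
After inserting 2: P = [[1, 2, 5], [3, 4], [6], [7]].

So P = [[1, 2, 5], [3, 4], [6], [7]].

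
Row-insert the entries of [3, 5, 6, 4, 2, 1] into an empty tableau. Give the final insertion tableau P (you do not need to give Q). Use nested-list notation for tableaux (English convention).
Insert 3: appended to row 1. P = [[3]].
Insert 5: appended to row 1. P = [[3, 5]].
Insert 6: appended to row 1. P = [[3, 5, 6]].
Insert 4: 4 bumps 5 from row 1; 5 starts row 2. P = [[3, 4, 6], [5]].
Insert 2: 2 bumps 3 from row 1; 3 bumps 5 from row 2; 5 starts row 3. P = [[2, 4, 6], [3], [5]].
Insert 1: 1 bumps 2 from row 1; 2 bumps 3 from row 2; 3 bumps 5 from row 3; 5 starts row 4. P = [[1, 4, 6], [2], [3], [5]].

So P = [[1, 4, 6], [2], [3], [5]].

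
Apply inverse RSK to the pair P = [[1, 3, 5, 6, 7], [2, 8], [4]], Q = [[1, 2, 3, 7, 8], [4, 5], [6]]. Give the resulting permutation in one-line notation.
Reverse the RSK construction: for i from n down to 1, find the cell of Q containing i, remove the entry at that cell from P, and reverse-bump it up through P; the value ejected from row 1 is w(i).

Step i=8: Q has 8 at row 1, column 5; remove that cell from P, ejecting 7. So w(8) = 7. P is now [[1, 3, 5, 6], [2, 8], [4]].
Step i=7: Q has 7 at row 1, column 4; remove that cell from P, ejecting 6. So w(7) = 6. P is now [[1, 3, 5], [2, 8], [4]].
Step i=6: Q has 6 at row 3, column 1; remove 4 from row 3 of P and reverse-bump: 4 enters row 2 and ejects 2; 2 enters row 1 and ejects 1. So w(6) = 1. P is now [[2, 3, 5], [4, 8]].
Step i=5: Q has 5 at row 2, column 2; remove 8 from row 2 of P and reverse-bump: 8 enters row 1 and ejects 5. So w(5) = 5. P is now [[2, 3, 8], [4]].
Step i=4: Q has 4 at row 2, column 1; remove 4 from row 2 of P and reverse-bump: 4 enters row 1 and ejects 3. So w(4) = 3. P is now [[2, 4, 8]].
Step i=3: Q has 3 at row 1, column 3; remove that cell from P, ejecting 8. So w(3) = 8. P is now [[2, 4]].
Step i=2: Q has 2 at row 1, column 2; remove that cell from P, ejecting 4. So w(2) = 4. P is now [[2]].
Step i=1: Q has 1 at row 1, column 1; remove that cell from P, ejecting 2. So w(1) = 2. P is now [].

So w = 2 4 8 3 5 1 6 7.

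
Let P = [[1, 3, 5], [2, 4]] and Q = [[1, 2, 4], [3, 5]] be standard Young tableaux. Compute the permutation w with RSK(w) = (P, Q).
2 4 1 5 3

Reverse the RSK construction: for i from n down to 1, find the cell of Q containing i, remove the entry at that cell from P, and reverse-bump it up through P; the value ejected from row 1 is w(i).

Step i=5: Q has 5 at row 2, column 2; remove 4 from row 2 of P and reverse-bump: 4 enters row 1 and ejects 3. So w(5) = 3. P is now [[1, 4, 5], [2]].
Step i=4: Q has 4 at row 1, column 3; remove that cell from P, ejecting 5. So w(4) = 5. P is now [[1, 4], [2]].
Step i=3: Q has 3 at row 2, column 1; remove 2 from row 2 of P and reverse-bump: 2 enters row 1 and ejects 1. So w(3) = 1. P is now [[2, 4]].
Step i=2: Q has 2 at row 1, column 2; remove that cell from P, ejecting 4. So w(2) = 4. P is now [[2]].
Step i=1: Q has 1 at row 1, column 1; remove that cell from P, ejecting 2. So w(1) = 2. P is now [].

So w = 2 4 1 5 3.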